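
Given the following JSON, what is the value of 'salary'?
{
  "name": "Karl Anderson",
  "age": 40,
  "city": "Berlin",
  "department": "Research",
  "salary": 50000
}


Looking up field 'salary'
Value: 50000

50000


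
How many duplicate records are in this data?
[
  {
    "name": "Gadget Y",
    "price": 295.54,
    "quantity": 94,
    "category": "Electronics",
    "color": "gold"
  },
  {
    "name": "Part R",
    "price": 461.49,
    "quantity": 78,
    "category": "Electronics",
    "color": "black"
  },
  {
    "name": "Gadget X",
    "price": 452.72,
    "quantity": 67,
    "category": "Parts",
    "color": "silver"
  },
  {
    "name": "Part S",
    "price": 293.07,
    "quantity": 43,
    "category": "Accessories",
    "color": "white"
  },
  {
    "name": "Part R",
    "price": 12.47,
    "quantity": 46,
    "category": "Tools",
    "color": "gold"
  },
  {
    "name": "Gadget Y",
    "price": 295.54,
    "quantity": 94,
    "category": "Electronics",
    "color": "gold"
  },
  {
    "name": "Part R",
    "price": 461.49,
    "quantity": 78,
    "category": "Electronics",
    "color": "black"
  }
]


Checking 7 records for duplicates:

  Row 1: Gadget Y ($295.54, qty 94)
  Row 2: Part R ($461.49, qty 78)
  Row 3: Gadget X ($452.72, qty 67)
  Row 4: Part S ($293.07, qty 43)
  Row 5: Part R ($12.47, qty 46)
  Row 6: Gadget Y ($295.54, qty 94) <-- DUPLICATE
  Row 7: Part R ($461.49, qty 78) <-- DUPLICATE

Duplicates found: 2
Unique records: 5

2 duplicates, 5 unique


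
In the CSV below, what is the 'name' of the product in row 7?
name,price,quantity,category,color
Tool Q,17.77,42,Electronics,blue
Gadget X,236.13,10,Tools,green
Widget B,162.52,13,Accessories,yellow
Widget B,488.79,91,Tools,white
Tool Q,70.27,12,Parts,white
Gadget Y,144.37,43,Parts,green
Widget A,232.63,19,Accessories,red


Query: Row 7 ('Widget A'), column 'name'
Value: Widget A

Widget A


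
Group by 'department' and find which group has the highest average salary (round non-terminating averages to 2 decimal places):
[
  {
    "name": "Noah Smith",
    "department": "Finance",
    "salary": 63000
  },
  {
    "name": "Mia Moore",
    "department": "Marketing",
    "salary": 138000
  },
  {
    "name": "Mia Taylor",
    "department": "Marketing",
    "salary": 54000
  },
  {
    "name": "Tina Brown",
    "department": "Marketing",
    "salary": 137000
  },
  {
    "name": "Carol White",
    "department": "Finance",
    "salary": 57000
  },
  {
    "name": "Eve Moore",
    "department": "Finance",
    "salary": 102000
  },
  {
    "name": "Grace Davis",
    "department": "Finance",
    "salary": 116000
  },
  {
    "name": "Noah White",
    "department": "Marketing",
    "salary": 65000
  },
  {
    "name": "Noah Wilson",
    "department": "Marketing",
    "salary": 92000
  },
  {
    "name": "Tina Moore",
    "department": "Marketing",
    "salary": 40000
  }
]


Group by: department

Groups:
  Finance: 4 people, avg salary = 338000/4 = $84500
  Marketing: 6 people, avg salary = 526000/6 ≈ $87666.67

Highest average salary: Marketing (≈$87666.67)

Marketing (≈$87666.67)


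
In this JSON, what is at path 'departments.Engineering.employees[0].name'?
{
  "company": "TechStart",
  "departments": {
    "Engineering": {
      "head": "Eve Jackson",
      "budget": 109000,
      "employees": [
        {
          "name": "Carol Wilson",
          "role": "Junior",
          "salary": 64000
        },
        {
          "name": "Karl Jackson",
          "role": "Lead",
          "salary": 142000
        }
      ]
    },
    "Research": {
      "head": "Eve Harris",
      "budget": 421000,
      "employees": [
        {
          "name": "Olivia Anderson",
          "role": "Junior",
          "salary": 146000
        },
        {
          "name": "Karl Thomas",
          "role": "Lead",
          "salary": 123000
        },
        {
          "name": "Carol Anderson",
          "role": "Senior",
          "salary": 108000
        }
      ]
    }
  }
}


Path: departments.Engineering.employees[0].name

Navigate:
  -> departments
  -> Engineering
  -> employees[0].name = 'Carol Wilson'

Carol Wilson


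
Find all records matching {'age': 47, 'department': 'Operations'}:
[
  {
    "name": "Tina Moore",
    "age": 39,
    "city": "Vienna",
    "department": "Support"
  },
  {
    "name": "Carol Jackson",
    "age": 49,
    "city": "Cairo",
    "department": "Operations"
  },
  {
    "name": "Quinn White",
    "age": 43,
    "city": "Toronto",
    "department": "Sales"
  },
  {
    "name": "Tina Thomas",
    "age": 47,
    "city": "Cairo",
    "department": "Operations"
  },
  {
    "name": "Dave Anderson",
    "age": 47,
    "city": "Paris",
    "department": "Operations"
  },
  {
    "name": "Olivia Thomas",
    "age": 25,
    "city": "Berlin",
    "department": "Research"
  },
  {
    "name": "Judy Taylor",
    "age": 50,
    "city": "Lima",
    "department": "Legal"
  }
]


Search criteria: {'age': 47, 'department': 'Operations'}

Checking 7 records:
  Tina Moore: {age: 39, department: Support}
  Carol Jackson: {age: 49, department: Operations}
  Quinn White: {age: 43, department: Sales}
  Tina Thomas: {age: 47, department: Operations} <-- MATCH
  Dave Anderson: {age: 47, department: Operations} <-- MATCH
  Olivia Thomas: {age: 25, department: Research}
  Judy Taylor: {age: 50, department: Legal}

Matches: ["Tina Thomas", "Dave Anderson"]

["Tina Thomas", "Dave Anderson"]


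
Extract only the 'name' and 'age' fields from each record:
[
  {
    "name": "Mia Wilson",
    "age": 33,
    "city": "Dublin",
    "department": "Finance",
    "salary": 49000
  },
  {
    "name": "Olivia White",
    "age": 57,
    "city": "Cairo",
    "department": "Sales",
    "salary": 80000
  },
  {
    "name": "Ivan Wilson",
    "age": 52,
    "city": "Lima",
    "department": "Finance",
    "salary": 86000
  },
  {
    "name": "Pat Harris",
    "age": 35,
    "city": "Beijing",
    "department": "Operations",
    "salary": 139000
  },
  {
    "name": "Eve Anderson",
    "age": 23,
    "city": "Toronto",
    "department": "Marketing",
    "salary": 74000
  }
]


Original: 5 records with fields: name, age, city, department, salary
Keep: ['name', 'age']
Drop: ['city', 'department', 'salary']
Result: 5 records, 2 fields each

[
  {
    "name": "Mia Wilson",
    "age": 33
  },
  {
    "name": "Olivia White",
    "age": 57
  },
  {
    "name": "Ivan Wilson",
    "age": 52
  },
  {
    "name": "Pat Harris",
    "age": 35
  },
  {
    "name": "Eve Anderson",
    "age": 23
  }
]


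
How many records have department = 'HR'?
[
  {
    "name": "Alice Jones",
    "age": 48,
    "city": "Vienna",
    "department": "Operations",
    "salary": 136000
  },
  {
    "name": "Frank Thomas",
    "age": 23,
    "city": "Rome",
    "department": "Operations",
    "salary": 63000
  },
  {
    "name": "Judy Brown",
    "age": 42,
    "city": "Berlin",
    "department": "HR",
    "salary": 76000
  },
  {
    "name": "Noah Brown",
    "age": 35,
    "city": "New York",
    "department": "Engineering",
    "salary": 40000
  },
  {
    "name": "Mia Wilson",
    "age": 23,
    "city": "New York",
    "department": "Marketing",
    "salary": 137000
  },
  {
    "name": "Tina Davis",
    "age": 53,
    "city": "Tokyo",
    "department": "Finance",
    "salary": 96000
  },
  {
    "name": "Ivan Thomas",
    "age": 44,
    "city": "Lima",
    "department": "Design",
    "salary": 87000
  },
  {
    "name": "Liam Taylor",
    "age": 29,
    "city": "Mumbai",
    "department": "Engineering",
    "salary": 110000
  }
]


Data: 8 records
Condition: department = 'HR'

Checking each record:
  Alice Jones: Operations
  Frank Thomas: Operations
  Judy Brown: HR MATCH
  Noah Brown: Engineering
  Mia Wilson: Marketing
  Tina Davis: Finance
  Ivan Thomas: Design
  Liam Taylor: Engineering

Count: 1

1


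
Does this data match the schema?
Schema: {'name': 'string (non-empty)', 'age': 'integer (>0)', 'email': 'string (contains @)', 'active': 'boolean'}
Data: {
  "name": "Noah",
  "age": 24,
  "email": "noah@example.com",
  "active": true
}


Validating each field against schema:
  name: OK (non-empty string)
  age: OK (positive integer)
  email: OK (string with @)
  active: OK (boolean)

Result: VALID

VALID


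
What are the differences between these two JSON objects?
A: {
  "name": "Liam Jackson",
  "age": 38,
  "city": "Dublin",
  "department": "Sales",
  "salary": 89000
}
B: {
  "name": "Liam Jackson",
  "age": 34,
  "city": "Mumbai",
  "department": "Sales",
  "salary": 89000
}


Comparing each field (in key order):
  name: same
  age: DIFFERENT
  city: DIFFERENT
  department: same
  salary: same
Differences:
  age: 38 -> 34
  city: Dublin -> Mumbai

2 field(s) changed

2 changes: age, city


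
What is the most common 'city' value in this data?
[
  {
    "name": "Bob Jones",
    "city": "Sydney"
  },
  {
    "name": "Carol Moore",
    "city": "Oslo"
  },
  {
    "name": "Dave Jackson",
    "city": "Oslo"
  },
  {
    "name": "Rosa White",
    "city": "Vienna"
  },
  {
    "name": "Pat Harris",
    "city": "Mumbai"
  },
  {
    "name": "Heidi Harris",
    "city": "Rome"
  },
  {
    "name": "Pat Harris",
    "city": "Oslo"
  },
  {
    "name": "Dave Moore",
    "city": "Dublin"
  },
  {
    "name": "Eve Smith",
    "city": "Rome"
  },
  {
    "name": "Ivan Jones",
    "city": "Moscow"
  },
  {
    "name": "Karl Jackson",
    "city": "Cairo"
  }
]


Counting 'city' values across 11 records:

  Oslo: 3 ###
  Rome: 2 ##
  Sydney: 1 #
  Vienna: 1 #
  Mumbai: 1 #
  Dublin: 1 #
  Moscow: 1 #
  Cairo: 1 #

Most common: Oslo (3 times)

Oslo (3 times)


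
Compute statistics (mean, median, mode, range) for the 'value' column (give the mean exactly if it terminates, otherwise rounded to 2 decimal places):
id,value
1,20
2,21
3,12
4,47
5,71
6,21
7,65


Data: [20, 21, 12, 47, 71, 21, 65]
Count: 7
Sum: 257
Mean: 257/7 ≈ 36.71 (rounded to 2 decimal places)
Sorted: [12, 20, 21, 21, 47, 65, 71]
Median: 21.0
Mode: 21 (2 times)
Range: 71 - 12 = 59
Min: 12, Max: 71

mean≈36.71, median=21.0, mode=21, range=59


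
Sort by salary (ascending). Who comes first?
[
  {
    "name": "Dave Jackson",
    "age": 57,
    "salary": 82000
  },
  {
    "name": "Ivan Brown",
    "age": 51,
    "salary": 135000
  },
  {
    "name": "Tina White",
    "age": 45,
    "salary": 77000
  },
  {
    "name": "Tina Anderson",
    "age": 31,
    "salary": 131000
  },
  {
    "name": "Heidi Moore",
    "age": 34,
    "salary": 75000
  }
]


Sort by: salary (ascending)

Sorted order:
  1. Heidi Moore (salary = 75000)
  2. Tina White (salary = 77000)
  3. Dave Jackson (salary = 82000)
  4. Tina Anderson (salary = 131000)
  5. Ivan Brown (salary = 135000)

First: Heidi Moore

Heidi Moore


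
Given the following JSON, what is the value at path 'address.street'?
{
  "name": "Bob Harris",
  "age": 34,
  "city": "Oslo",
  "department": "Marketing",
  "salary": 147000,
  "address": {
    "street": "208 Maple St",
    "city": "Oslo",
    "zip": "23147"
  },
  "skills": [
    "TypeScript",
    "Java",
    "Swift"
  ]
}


Query: address.street
Path: address -> street
Value: 208 Maple St

208 Maple St


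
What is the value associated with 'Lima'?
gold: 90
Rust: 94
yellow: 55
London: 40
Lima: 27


Looking up key 'Lima'
Value: 27

27


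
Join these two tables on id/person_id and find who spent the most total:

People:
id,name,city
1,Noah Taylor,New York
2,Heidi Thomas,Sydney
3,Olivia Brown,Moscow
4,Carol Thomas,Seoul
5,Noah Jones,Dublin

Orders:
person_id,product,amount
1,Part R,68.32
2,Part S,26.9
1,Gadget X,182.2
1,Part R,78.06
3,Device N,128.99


Join on: people.id = orders.person_id

Joined rows:
  Noah Taylor (New York) bought Part R for $68.32
  Heidi Thomas (Sydney) bought Part S for $26.9
  Noah Taylor (New York) bought Gadget X for $182.2
  Noah Taylor (New York) bought Part R for $78.06
  Olivia Brown (Moscow) bought Device N for $128.99

Total per person:
  Noah Taylor: $328.58
  Olivia Brown: $128.99
  Heidi Thomas: $26.90

Top spender: Noah Taylor ($328.58)

Noah Taylor ($328.58)


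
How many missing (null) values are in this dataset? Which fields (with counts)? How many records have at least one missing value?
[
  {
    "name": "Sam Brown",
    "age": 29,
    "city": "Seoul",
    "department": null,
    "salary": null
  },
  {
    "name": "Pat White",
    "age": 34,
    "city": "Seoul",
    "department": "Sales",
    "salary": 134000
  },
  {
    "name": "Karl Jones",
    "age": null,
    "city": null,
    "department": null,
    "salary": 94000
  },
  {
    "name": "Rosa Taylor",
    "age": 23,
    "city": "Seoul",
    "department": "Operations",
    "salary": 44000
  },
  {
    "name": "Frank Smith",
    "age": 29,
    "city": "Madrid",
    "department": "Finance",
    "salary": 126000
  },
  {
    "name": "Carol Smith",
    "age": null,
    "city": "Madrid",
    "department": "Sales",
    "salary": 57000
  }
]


Checking for missing (null) values in 6 records:

  Sam Brown: department, salary
  Pat White: complete
  Karl Jones: age, city, department
  Rosa Taylor: complete
  Frank Smith: complete
  Carol Smith: age

Per field:
  name: 0 missing
  age: 2 missing
  city: 1 missing
  department: 2 missing
  salary: 1 missing

Total missing values: 6
Records with any missing: 3

6 missing values (age: 2, city: 1, department: 2, salary: 1); 3 incomplete records


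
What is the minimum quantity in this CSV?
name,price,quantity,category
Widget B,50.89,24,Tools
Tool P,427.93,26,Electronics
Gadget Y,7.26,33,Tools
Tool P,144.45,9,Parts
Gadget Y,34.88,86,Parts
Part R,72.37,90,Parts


Computing minimum quantity:
Values: [24, 26, 33, 9, 86, 90]
Min = 9

9


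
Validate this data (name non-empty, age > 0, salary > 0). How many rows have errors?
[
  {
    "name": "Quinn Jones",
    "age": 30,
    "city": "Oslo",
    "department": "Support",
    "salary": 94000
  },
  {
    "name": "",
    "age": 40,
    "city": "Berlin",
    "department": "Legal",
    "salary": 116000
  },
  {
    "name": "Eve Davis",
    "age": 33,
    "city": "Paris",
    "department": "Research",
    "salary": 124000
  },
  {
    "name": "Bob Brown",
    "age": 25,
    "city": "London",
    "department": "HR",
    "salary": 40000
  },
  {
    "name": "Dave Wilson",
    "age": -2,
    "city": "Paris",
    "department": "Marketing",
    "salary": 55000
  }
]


Validating 5 records:
Rules: name non-empty, age > 0, salary > 0

  Row 1 (Quinn Jones): OK
  Row 2 (???): empty name
  Row 3 (Eve Davis): OK
  Row 4 (Bob Brown): OK
  Row 5 (Dave Wilson): negative age: -2

Total errors: 2

2 errors


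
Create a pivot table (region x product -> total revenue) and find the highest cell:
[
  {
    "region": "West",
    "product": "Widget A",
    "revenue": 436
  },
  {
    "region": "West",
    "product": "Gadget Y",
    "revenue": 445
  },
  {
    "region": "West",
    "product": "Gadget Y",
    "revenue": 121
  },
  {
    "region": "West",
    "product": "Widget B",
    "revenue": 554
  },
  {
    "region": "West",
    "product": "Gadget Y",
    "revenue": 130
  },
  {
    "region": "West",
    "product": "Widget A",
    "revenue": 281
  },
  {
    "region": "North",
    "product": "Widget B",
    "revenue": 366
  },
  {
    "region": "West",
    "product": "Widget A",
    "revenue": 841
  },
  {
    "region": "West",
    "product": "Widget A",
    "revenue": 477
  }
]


Pivot: region (rows) x product (columns) -> total revenue

     Gadget Y      Widget A      Widget B    
North            0             0           366  
West           696          2035           554  

Highest: West / Widget A = $2035

West / Widget A = $2035


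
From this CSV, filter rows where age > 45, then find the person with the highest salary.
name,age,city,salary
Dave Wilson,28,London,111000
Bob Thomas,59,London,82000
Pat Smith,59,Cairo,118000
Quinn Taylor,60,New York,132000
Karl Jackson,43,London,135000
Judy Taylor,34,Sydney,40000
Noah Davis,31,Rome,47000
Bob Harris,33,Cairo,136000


Filter: age > 45
Sort by: salary (descending)

Filtered records (3):
  Quinn Taylor, age 60, salary $132000
  Pat Smith, age 59, salary $118000
  Bob Thomas, age 59, salary $82000

Highest salary: Quinn Taylor ($132000)

Quinn Taylor


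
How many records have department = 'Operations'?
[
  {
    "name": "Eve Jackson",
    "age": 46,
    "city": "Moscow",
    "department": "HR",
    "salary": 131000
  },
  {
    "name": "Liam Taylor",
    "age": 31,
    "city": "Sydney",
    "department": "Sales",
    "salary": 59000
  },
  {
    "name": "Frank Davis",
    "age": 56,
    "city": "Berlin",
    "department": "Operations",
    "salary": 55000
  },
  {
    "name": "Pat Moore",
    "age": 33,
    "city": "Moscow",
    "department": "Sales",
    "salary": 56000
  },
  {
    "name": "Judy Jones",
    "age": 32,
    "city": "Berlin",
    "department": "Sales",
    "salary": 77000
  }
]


Data: 5 records
Condition: department = 'Operations'

Checking each record:
  Eve Jackson: HR
  Liam Taylor: Sales
  Frank Davis: Operations MATCH
  Pat Moore: Sales
  Judy Jones: Sales

Count: 1

1


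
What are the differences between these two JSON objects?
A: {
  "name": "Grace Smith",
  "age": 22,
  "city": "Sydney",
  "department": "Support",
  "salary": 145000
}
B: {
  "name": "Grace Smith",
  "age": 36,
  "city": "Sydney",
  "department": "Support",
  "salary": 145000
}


Comparing each field (in key order):
  name: same
  age: DIFFERENT
  city: same
  department: same
  salary: same
Differences:
  age: 22 -> 36

1 field(s) changed

1 change: age


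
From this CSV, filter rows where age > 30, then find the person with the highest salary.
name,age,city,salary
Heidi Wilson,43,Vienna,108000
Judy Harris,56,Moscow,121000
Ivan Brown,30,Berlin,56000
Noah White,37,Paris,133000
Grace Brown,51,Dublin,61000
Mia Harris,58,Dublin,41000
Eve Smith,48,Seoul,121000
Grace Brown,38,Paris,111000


Filter: age > 30
Sort by: salary (descending)

Filtered records (7):
  Noah White, age 37, salary $133000
  Judy Harris, age 56, salary $121000
  Eve Smith, age 48, salary $121000
  Grace Brown, age 38, salary $111000
  Heidi Wilson, age 43, salary $108000
  Grace Brown, age 51, salary $61000
  Mia Harris, age 58, salary $41000

Highest salary: Noah White ($133000)

Noah White


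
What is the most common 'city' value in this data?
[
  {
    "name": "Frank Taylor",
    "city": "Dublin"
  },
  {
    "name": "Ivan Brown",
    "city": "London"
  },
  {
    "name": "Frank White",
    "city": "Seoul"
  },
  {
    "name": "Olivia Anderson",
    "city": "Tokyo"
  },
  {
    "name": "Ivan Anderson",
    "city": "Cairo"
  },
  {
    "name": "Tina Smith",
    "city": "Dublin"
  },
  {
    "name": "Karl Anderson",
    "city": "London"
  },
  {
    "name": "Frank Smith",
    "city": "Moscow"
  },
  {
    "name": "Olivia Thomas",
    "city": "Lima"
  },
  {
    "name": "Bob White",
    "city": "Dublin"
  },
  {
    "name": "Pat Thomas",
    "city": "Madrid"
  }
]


Counting 'city' values across 11 records:

  Dublin: 3 ###
  London: 2 ##
  Seoul: 1 #
  Tokyo: 1 #
  Cairo: 1 #
  Moscow: 1 #
  Lima: 1 #
  Madrid: 1 #

Most common: Dublin (3 times)

Dublin (3 times)


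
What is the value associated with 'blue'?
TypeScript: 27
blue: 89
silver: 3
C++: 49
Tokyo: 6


Looking up key 'blue'
Value: 89

89


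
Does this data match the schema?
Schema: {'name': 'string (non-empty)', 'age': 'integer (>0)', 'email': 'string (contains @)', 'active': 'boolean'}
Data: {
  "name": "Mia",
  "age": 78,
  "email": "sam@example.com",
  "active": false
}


Validating each field against schema:
  name: OK (non-empty string)
  age: OK (positive integer)
  email: OK (string with @)
  active: OK (boolean)

Result: VALID

VALID


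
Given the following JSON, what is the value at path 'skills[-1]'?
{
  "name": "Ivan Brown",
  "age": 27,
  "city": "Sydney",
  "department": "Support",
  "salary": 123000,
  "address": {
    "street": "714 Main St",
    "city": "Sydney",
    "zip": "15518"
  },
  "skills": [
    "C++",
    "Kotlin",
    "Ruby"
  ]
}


Query: skills[-1]
Path: skills -> last element
Value: Ruby

Ruby


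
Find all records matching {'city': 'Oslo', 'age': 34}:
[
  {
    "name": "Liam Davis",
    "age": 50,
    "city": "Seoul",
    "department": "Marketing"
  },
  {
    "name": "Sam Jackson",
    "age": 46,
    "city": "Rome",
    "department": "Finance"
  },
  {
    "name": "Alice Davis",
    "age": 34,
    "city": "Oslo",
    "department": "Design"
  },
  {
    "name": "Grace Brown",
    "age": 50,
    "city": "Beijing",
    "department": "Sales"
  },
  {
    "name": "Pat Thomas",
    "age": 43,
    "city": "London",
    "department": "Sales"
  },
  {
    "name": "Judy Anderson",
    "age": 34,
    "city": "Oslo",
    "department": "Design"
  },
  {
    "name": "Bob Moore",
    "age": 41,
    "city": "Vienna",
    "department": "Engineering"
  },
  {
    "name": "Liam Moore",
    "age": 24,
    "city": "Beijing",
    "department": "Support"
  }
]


Search criteria: {'city': 'Oslo', 'age': 34}

Checking 8 records:
  Liam Davis: {city: Seoul, age: 50}
  Sam Jackson: {city: Rome, age: 46}
  Alice Davis: {city: Oslo, age: 34} <-- MATCH
  Grace Brown: {city: Beijing, age: 50}
  Pat Thomas: {city: London, age: 43}
  Judy Anderson: {city: Oslo, age: 34} <-- MATCH
  Bob Moore: {city: Vienna, age: 41}
  Liam Moore: {city: Beijing, age: 24}

Matches: ["Alice Davis", "Judy Anderson"]

["Alice Davis", "Judy Anderson"]


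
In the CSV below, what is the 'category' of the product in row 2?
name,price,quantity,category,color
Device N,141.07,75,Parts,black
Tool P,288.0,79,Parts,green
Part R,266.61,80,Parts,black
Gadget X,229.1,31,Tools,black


Query: Row 2 ('Tool P'), column 'category'
Value: Parts

Parts


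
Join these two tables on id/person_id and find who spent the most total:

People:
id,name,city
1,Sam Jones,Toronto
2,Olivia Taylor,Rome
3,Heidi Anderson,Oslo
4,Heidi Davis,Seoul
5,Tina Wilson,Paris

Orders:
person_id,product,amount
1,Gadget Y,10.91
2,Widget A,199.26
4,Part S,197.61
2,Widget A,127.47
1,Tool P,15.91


Join on: people.id = orders.person_id

Joined rows:
  Sam Jones (Toronto) bought Gadget Y for $10.91
  Olivia Taylor (Rome) bought Widget A for $199.26
  Heidi Davis (Seoul) bought Part S for $197.61
  Olivia Taylor (Rome) bought Widget A for $127.47
  Sam Jones (Toronto) bought Tool P for $15.91

Total per person:
  Olivia Taylor: $326.73
  Heidi Davis: $197.61
  Sam Jones: $26.82

Top spender: Olivia Taylor ($326.73)

Olivia Taylor ($326.73)


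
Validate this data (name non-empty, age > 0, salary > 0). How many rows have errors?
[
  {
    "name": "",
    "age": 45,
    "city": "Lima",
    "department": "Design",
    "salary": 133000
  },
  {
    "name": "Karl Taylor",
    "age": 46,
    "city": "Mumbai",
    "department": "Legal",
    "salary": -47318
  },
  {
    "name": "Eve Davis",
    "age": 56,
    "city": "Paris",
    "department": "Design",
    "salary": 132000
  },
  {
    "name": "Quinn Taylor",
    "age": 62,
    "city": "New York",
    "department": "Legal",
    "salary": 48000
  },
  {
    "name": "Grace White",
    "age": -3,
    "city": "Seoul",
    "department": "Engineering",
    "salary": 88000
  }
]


Validating 5 records:
Rules: name non-empty, age > 0, salary > 0

  Row 1 (???): empty name
  Row 2 (Karl Taylor): negative salary: -47318
  Row 3 (Eve Davis): OK
  Row 4 (Quinn Taylor): OK
  Row 5 (Grace White): negative age: -3

Total errors: 3

3 errors


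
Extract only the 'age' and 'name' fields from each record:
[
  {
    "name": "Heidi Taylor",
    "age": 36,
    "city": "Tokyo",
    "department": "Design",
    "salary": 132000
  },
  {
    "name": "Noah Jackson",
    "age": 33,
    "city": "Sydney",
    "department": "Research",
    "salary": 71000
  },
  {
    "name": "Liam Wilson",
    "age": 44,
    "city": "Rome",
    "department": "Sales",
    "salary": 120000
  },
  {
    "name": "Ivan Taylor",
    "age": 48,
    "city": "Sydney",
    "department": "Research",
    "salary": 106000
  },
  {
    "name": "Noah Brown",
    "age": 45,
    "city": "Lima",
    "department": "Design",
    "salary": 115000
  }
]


Original: 5 records with fields: name, age, city, department, salary
Keep: ['age', 'name']
Drop: ['city', 'department', 'salary']
Result: 5 records, 2 fields each

[
  {
    "age": 36,
    "name": "Heidi Taylor"
  },
  {
    "age": 33,
    "name": "Noah Jackson"
  },
  {
    "age": 44,
    "name": "Liam Wilson"
  },
  {
    "age": 48,
    "name": "Ivan Taylor"
  },
  {
    "age": 45,
    "name": "Noah Brown"
  }
]


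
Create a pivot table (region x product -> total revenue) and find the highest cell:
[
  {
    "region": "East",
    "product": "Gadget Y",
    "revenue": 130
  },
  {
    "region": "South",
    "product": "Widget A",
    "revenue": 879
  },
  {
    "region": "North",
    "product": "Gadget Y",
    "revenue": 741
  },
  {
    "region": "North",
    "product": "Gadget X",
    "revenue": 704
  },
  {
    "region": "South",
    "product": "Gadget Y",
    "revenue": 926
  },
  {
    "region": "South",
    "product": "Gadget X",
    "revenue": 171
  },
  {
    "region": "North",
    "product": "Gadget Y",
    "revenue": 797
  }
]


Pivot: region (rows) x product (columns) -> total revenue

     Gadget X      Gadget Y      Widget A    
East             0           130             0  
North          704          1538             0  
South          171           926           879  

Highest: North / Gadget Y = $1538

North / Gadget Y = $1538


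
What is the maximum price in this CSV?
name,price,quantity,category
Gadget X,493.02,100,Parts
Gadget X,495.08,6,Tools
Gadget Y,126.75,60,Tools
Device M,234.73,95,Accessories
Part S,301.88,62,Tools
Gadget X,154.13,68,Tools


Computing maximum price:
Values: [493.02, 495.08, 126.75, 234.73, 301.88, 154.13]
Max = 495.08

495.08


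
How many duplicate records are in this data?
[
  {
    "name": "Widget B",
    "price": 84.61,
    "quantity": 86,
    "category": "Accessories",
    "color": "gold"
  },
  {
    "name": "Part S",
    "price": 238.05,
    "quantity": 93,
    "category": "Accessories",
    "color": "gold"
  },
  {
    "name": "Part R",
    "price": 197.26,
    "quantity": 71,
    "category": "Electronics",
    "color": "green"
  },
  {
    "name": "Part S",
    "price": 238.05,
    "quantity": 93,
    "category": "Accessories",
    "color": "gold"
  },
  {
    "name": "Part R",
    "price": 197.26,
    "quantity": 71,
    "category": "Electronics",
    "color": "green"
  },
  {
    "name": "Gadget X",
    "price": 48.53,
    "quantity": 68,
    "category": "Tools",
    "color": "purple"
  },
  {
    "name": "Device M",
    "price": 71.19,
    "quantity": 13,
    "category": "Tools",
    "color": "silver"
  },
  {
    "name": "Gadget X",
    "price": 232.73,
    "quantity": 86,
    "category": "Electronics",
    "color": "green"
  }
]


Checking 8 records for duplicates:

  Row 1: Widget B ($84.61, qty 86)
  Row 2: Part S ($238.05, qty 93)
  Row 3: Part R ($197.26, qty 71)
  Row 4: Part S ($238.05, qty 93) <-- DUPLICATE
  Row 5: Part R ($197.26, qty 71) <-- DUPLICATE
  Row 6: Gadget X ($48.53, qty 68)
  Row 7: Device M ($71.19, qty 13)
  Row 8: Gadget X ($232.73, qty 86)

Duplicates found: 2
Unique records: 6

2 duplicates, 6 unique


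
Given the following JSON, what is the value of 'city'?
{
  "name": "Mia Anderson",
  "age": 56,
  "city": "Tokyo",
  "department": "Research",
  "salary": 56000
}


Looking up field 'city'
Value: Tokyo

Tokyo


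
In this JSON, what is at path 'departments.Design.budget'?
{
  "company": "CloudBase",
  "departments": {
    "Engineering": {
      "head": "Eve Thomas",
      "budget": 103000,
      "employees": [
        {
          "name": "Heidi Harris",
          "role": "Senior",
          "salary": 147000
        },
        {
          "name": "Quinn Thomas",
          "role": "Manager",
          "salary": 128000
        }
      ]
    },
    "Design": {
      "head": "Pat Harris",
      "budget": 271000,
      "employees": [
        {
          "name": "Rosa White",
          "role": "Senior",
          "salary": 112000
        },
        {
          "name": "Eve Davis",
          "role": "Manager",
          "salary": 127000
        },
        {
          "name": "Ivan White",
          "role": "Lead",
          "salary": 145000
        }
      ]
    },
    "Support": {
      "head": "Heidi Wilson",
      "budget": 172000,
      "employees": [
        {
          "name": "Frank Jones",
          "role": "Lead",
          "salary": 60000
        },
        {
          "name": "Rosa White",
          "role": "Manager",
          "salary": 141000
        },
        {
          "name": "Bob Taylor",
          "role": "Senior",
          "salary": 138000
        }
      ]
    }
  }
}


Path: departments.Design.budget

Navigate:
  -> departments
  -> Design
  -> budget = 271000

271000


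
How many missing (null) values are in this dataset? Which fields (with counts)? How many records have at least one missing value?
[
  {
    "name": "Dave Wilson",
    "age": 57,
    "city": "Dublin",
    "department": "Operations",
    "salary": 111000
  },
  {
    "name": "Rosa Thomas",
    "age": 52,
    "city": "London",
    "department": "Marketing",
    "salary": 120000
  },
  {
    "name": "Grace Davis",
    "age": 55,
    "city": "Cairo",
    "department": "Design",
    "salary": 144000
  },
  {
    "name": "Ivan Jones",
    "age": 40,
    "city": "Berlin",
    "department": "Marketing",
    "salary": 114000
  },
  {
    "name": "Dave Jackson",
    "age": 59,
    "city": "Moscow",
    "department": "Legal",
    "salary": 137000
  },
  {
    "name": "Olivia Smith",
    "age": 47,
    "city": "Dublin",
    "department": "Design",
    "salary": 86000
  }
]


Checking for missing (null) values in 6 records:

  Dave Wilson: complete
  Rosa Thomas: complete
  Grace Davis: complete
  Ivan Jones: complete
  Dave Jackson: complete
  Olivia Smith: complete

Per field:
  name: 0 missing
  age: 0 missing
  city: 0 missing
  department: 0 missing
  salary: 0 missing

Total missing values: 0
Records with any missing: 0

0 missing values (none); 0 incomplete records


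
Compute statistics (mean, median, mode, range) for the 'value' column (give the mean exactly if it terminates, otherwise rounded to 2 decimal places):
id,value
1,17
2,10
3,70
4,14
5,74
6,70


Data: [17, 10, 70, 14, 74, 70]
Count: 6
Sum: 255
Mean: 255/6 = 42.5
Sorted: [10, 14, 17, 70, 70, 74]
Median: 43.5
Mode: 70 (2 times)
Range: 74 - 10 = 64
Min: 10, Max: 74

mean=42.5, median=43.5, mode=70, range=64


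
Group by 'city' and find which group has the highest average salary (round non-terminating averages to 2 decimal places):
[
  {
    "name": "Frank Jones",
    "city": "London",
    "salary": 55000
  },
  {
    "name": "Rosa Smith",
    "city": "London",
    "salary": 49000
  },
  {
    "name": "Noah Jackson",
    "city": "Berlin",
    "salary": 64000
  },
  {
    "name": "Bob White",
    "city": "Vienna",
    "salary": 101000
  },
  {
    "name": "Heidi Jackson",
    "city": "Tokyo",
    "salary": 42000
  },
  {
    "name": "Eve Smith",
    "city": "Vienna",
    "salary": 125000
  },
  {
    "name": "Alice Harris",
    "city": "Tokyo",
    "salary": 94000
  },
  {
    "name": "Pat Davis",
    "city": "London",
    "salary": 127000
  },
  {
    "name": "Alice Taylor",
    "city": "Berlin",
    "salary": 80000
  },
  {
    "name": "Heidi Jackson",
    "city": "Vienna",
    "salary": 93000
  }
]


Group by: city

Groups:
  Berlin: 2 people, avg salary = 144000/2 = $72000
  London: 3 people, avg salary = 231000/3 = $77000
  Tokyo: 2 people, avg salary = 136000/2 = $68000
  Vienna: 3 people, avg salary = 319000/3 ≈ $106333.33

Highest average salary: Vienna (≈$106333.33)

Vienna (≈$106333.33)


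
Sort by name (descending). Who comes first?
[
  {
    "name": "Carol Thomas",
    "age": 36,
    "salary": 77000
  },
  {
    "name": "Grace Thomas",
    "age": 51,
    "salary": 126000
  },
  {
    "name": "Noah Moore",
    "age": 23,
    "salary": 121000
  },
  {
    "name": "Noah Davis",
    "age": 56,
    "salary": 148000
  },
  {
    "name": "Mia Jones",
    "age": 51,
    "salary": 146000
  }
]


Sort by: name (descending)

Sorted order:
  1. Noah Moore (name = Noah Moore)
  2. Noah Davis (name = Noah Davis)
  3. Mia Jones (name = Mia Jones)
  4. Grace Thomas (name = Grace Thomas)
  5. Carol Thomas (name = Carol Thomas)

First: Noah Moore

Noah Moore


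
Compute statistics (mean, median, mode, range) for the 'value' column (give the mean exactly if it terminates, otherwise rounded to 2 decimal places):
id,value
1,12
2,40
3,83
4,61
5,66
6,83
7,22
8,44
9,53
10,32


Data: [12, 40, 83, 61, 66, 83, 22, 44, 53, 32]
Count: 10
Sum: 496
Mean: 496/10 = 49.6
Sorted: [12, 22, 32, 40, 44, 53, 61, 66, 83, 83]
Median: 48.5
Mode: 83 (2 times)
Range: 83 - 12 = 71
Min: 12, Max: 83

mean=49.6, median=48.5, mode=83, range=71


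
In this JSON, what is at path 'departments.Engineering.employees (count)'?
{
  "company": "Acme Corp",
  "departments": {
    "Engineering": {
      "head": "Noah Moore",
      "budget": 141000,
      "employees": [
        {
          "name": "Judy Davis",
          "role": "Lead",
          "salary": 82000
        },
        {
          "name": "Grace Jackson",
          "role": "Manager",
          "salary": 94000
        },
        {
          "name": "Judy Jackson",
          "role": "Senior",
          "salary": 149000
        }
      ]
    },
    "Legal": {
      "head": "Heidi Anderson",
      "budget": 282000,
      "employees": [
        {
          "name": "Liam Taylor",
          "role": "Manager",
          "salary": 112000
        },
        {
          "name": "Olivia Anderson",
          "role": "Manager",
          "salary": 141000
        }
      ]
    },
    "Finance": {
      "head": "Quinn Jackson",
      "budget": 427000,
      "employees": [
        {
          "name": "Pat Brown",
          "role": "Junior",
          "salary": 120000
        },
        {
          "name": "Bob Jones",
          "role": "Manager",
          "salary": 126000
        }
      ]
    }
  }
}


Path: departments.Engineering.employees (count)

Navigate:
  -> departments
  -> Engineering
  -> employees (array, length 3)

3


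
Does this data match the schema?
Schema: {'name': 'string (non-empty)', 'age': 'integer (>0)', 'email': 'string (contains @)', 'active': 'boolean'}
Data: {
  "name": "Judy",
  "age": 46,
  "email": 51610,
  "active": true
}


Validating each field against schema:
  name: OK (non-empty string)
  age: OK (positive integer)
  email: FAIL (51610 is not a string)
  active: OK (boolean)

Result: INVALID (1 error: email)

INVALID (1 error: email)


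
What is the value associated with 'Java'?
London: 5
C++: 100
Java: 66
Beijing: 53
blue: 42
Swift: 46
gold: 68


Looking up key 'Java'
Value: 66

66


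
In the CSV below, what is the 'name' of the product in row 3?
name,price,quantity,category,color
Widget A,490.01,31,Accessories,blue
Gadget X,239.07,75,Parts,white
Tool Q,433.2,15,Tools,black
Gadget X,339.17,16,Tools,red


Query: Row 3 ('Tool Q'), column 'name'
Value: Tool Q

Tool Q


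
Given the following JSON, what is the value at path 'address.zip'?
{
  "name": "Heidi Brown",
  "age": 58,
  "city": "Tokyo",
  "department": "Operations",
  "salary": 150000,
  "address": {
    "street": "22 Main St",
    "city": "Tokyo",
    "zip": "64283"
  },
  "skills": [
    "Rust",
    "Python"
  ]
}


Query: address.zip
Path: address -> zip
Value: 64283

64283


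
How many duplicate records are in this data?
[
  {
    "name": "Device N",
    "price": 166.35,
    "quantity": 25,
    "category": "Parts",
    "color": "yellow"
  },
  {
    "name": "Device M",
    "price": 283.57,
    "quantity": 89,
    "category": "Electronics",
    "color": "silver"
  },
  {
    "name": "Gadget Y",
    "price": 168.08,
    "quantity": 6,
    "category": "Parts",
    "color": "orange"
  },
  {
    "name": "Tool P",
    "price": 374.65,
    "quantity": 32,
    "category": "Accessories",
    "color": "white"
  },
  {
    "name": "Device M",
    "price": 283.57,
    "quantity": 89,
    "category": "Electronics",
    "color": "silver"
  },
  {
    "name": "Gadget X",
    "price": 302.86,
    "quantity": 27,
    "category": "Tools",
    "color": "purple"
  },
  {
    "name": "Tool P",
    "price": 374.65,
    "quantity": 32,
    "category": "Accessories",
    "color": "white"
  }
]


Checking 7 records for duplicates:

  Row 1: Device N ($166.35, qty 25)
  Row 2: Device M ($283.57, qty 89)
  Row 3: Gadget Y ($168.08, qty 6)
  Row 4: Tool P ($374.65, qty 32)
  Row 5: Device M ($283.57, qty 89) <-- DUPLICATE
  Row 6: Gadget X ($302.86, qty 27)
  Row 7: Tool P ($374.65, qty 32) <-- DUPLICATE

Duplicates found: 2
Unique records: 5

2 duplicates, 5 unique


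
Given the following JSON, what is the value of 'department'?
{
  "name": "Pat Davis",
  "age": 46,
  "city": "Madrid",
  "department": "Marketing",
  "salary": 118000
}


Looking up field 'department'
Value: Marketing

Marketing


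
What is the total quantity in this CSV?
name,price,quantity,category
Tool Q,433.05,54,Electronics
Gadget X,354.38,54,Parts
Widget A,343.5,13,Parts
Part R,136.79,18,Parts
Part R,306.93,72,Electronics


Computing total quantity:
Values: [54, 54, 13, 18, 72]
Sum = 211

211


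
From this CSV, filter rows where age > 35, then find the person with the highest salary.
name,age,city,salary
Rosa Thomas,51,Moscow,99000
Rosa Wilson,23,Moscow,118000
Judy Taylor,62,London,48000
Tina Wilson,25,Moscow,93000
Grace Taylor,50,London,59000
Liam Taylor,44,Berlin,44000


Filter: age > 35
Sort by: salary (descending)

Filtered records (4):
  Rosa Thomas, age 51, salary $99000
  Grace Taylor, age 50, salary $59000
  Judy Taylor, age 62, salary $48000
  Liam Taylor, age 44, salary $44000

Highest salary: Rosa Thomas ($99000)

Rosa Thomas


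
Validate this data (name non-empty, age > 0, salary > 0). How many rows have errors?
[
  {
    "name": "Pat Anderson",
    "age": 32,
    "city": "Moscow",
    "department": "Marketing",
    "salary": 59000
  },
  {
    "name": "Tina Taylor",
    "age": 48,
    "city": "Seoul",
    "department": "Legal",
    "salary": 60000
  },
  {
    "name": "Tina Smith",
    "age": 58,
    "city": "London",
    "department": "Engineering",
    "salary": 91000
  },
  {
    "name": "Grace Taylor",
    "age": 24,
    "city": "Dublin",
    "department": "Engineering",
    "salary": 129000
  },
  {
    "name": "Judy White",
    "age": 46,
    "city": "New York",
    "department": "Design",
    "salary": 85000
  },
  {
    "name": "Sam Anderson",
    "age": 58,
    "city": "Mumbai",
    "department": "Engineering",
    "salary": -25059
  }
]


Validating 6 records:
Rules: name non-empty, age > 0, salary > 0

  Row 1 (Pat Anderson): OK
  Row 2 (Tina Taylor): OK
  Row 3 (Tina Smith): OK
  Row 4 (Grace Taylor): OK
  Row 5 (Judy White): OK
  Row 6 (Sam Anderson): negative salary: -25059

Total errors: 1

1 errors


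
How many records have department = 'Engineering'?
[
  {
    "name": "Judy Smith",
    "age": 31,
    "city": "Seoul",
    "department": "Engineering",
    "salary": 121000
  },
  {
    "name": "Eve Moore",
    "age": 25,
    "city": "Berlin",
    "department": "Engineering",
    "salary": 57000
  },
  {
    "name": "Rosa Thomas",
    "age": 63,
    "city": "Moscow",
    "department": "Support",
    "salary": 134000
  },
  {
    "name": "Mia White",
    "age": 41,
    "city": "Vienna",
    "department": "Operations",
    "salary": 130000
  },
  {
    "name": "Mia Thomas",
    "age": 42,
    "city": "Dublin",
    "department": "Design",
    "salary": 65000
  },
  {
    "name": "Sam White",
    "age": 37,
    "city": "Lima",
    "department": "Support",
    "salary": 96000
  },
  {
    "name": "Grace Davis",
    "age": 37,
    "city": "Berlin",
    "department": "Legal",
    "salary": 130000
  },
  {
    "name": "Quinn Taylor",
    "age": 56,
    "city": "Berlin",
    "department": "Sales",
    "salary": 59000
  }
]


Data: 8 records
Condition: department = 'Engineering'

Checking each record:
  Judy Smith: Engineering MATCH
  Eve Moore: Engineering MATCH
  Rosa Thomas: Support
  Mia White: Operations
  Mia Thomas: Design
  Sam White: Support
  Grace Davis: Legal
  Quinn Taylor: Sales

Count: 2

2
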